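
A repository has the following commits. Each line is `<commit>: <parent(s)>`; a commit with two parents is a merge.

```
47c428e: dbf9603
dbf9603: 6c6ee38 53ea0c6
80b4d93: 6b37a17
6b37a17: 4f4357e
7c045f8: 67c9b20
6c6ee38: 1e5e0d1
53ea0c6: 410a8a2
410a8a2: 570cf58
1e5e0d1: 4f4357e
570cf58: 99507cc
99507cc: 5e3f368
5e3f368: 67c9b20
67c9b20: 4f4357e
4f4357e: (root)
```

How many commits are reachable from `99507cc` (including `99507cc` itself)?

Walking parent pointers from 99507cc: reachable set = {4f4357e, 5e3f368, 67c9b20, 99507cc}.
That is 4 commits.

4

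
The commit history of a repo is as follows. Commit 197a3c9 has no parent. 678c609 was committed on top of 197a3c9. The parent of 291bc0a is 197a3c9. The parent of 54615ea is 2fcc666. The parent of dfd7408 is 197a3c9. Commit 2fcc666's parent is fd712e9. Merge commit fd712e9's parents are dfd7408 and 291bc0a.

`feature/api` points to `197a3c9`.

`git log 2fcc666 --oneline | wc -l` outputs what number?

5

Walking parent pointers from 2fcc666: reachable set = {197a3c9, 291bc0a, 2fcc666, dfd7408, fd712e9}.
That is 5 commits.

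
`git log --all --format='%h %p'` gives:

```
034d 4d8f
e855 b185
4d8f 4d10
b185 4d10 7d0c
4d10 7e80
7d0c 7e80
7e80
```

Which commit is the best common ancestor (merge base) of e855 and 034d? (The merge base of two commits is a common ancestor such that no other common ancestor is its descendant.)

Ancestors of e855: {4d10, 7d0c, 7e80, b185, e855}.
Ancestors of 034d: {034d, 4d10, 4d8f, 7e80}.
Common ancestors: {4d10, 7e80}.
Among these, 4d10 is not an ancestor of any other common ancestor — it is the merge base.

4d10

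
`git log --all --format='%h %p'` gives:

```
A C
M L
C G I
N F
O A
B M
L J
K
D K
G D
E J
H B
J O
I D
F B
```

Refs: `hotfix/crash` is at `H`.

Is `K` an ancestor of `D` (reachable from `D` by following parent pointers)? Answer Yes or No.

Ancestors of D (commits reachable by following parents): {D, K}.
K is in that set, so it is an ancestor of D.

Yes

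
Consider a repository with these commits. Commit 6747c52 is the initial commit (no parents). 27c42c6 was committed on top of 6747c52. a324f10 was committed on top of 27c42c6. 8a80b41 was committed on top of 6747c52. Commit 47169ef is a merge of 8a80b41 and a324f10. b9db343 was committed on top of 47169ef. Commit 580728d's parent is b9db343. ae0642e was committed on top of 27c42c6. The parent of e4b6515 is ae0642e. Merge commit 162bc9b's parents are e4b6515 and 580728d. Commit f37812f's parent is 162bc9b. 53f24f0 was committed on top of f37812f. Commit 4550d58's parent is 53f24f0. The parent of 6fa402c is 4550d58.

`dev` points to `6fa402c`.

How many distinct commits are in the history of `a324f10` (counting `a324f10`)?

3

Walking parent pointers from a324f10: reachable set = {27c42c6, 6747c52, a324f10}.
That is 3 commits.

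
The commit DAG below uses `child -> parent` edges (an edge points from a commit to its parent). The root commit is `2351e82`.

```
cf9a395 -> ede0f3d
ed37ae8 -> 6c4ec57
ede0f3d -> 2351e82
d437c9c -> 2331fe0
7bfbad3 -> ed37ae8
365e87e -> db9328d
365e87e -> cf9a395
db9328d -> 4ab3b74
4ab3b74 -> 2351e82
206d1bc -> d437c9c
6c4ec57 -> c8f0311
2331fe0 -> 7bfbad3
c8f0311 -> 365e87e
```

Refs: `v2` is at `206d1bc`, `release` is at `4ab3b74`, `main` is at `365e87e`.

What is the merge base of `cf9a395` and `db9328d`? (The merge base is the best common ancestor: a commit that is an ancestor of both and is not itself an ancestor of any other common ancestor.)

2351e82

Ancestors of cf9a395: {2351e82, cf9a395, ede0f3d}.
Ancestors of db9328d: {2351e82, 4ab3b74, db9328d}.
Common ancestors: {2351e82}.
The only common ancestor is 2351e82, so it is the merge base.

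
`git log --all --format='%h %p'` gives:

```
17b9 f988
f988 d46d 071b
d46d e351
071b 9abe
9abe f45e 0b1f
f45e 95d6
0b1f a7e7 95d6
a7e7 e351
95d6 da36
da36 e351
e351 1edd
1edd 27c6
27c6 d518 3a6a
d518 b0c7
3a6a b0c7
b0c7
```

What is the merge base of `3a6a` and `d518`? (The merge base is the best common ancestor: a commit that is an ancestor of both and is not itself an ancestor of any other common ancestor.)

Ancestors of 3a6a: {3a6a, b0c7}.
Ancestors of d518: {b0c7, d518}.
Common ancestors: {b0c7}.
The only common ancestor is b0c7, so it is the merge base.

b0c7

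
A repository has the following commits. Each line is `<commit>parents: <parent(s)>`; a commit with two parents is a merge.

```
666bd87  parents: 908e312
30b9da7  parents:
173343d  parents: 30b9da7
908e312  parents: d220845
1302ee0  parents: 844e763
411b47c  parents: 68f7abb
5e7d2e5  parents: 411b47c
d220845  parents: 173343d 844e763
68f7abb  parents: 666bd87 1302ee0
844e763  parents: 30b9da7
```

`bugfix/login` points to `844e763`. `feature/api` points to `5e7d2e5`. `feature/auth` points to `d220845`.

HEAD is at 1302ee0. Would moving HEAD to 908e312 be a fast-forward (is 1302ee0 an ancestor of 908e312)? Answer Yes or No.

No

A fast-forward from 1302ee0 to 908e312 is possible iff 1302ee0 is an ancestor of 908e312.
Ancestors of 908e312: {173343d, 30b9da7, 844e763, 908e312, d220845}.
1302ee0 is not among them, so fast-forward is not possible.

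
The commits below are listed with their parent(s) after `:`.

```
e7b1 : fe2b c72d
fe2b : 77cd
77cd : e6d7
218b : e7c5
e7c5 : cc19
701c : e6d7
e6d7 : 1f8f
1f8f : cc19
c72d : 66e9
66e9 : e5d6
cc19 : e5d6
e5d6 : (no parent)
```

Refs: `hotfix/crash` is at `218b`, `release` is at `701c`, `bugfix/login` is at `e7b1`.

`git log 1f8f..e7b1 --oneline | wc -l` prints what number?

6

Reachable from e7b1: {1f8f, 66e9, 77cd, c72d, cc19, e5d6, e6d7, e7b1, fe2b}.
Reachable from 1f8f: {1f8f, cc19, e5d6}.
In e7b1's history but not 1f8f's: {66e9, 77cd, c72d, e6d7, e7b1, fe2b} — 6 commits.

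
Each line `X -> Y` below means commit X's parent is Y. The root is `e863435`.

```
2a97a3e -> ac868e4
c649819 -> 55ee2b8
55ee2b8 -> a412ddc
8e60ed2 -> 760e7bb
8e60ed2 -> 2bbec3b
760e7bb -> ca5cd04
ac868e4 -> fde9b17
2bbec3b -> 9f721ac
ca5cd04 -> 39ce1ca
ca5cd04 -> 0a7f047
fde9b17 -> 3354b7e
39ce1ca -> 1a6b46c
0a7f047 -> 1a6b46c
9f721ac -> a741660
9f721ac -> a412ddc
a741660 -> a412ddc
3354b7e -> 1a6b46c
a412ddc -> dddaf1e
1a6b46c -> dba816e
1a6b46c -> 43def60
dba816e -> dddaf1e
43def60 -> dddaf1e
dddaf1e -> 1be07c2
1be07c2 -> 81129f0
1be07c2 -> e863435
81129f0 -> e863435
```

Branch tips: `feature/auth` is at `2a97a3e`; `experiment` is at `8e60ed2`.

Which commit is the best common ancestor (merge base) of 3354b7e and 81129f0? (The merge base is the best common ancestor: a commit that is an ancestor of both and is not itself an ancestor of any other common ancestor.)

Ancestors of 3354b7e: {1a6b46c, 1be07c2, 3354b7e, 43def60, 81129f0, dba816e, dddaf1e, e863435}.
Ancestors of 81129f0: {81129f0, e863435}.
Common ancestors: {81129f0, e863435}.
Among these, 81129f0 is not an ancestor of any other common ancestor — it is the merge base.

81129f0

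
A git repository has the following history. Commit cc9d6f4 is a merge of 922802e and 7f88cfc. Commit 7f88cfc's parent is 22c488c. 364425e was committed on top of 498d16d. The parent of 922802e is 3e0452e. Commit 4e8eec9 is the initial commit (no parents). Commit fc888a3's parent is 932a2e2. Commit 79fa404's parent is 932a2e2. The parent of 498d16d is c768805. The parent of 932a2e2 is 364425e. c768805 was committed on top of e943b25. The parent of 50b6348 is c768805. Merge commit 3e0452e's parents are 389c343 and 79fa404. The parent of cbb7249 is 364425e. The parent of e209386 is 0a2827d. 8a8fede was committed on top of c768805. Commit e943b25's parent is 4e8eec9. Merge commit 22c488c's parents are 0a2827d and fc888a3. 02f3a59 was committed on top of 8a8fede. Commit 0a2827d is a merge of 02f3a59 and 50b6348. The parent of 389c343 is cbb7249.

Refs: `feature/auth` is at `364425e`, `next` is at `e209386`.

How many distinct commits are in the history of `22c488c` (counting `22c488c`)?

12

Walking parent pointers from 22c488c: reachable set = {02f3a59, 0a2827d, 22c488c, 364425e, 498d16d, 4e8eec9, 50b6348, 8a8fede, 932a2e2, c768805, e943b25, fc888a3}.
That is 12 commits.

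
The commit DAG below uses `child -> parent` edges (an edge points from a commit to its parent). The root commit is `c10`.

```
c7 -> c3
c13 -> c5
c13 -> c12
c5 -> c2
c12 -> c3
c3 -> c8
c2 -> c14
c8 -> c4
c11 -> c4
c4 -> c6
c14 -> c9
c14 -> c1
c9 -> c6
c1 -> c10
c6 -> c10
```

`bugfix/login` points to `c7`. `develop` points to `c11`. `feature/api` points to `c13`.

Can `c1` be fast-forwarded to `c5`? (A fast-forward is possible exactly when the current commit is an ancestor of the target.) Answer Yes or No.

A fast-forward from c1 to c5 is possible iff c1 is an ancestor of c5.
Ancestors of c5: {c1, c10, c14, c2, c5, c6, c9}.
c1 is among them, so fast-forward is possible.

Yes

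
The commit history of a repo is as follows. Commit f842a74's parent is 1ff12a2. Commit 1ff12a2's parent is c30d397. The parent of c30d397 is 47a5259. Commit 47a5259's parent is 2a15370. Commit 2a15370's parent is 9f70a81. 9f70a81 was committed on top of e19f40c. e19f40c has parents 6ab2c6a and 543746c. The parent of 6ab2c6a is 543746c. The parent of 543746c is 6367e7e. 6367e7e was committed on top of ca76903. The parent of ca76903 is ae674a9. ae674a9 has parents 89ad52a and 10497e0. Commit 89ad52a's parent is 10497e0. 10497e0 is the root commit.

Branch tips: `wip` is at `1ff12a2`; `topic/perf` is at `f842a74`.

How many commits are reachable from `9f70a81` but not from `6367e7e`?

Reachable from 9f70a81: {10497e0, 543746c, 6367e7e, 6ab2c6a, 89ad52a, 9f70a81, ae674a9, ca76903, e19f40c}.
Reachable from 6367e7e: {10497e0, 6367e7e, 89ad52a, ae674a9, ca76903}.
In 9f70a81's history but not 6367e7e's: {543746c, 6ab2c6a, 9f70a81, e19f40c} — 4 commits.

4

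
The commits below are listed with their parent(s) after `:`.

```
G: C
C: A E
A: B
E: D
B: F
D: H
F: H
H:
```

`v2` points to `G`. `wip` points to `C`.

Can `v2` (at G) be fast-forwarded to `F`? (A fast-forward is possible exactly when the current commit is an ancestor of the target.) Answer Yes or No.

A fast-forward from G to F is possible iff G is an ancestor of F.
Ancestors of F: {F, H}.
G is not among them, so fast-forward is not possible.

No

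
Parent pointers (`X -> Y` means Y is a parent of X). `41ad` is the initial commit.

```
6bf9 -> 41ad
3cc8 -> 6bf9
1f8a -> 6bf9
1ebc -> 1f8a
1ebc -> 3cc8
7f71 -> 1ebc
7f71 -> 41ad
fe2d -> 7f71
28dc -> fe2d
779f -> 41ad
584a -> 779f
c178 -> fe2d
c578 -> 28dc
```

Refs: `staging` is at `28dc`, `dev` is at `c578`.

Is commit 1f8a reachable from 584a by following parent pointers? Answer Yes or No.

No

Ancestors of 584a: {41ad, 584a, 779f}.
1f8a is not in that set, so it is not an ancestor of 584a.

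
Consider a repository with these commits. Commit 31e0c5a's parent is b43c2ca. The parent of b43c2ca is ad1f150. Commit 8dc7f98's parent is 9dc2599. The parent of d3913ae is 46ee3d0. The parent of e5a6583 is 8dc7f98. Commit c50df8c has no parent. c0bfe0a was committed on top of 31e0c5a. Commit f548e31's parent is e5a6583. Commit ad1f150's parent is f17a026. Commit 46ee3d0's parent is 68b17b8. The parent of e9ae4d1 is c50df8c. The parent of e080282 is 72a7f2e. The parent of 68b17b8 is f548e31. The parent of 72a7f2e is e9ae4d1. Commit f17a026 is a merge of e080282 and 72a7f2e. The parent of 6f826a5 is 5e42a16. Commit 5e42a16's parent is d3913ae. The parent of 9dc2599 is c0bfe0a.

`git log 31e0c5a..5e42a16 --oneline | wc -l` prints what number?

Reachable from 5e42a16: {31e0c5a, 46ee3d0, 5e42a16, 68b17b8, 72a7f2e, 8dc7f98, 9dc2599, ad1f150, b43c2ca, c0bfe0a, c50df8c, d3913ae, e080282, e5a6583, e9ae4d1, f17a026, f548e31}.
Reachable from 31e0c5a: {31e0c5a, 72a7f2e, ad1f150, b43c2ca, c50df8c, e080282, e9ae4d1, f17a026}.
In 5e42a16's history but not 31e0c5a's: {46ee3d0, 5e42a16, 68b17b8, 8dc7f98, 9dc2599, c0bfe0a, d3913ae, e5a6583, f548e31} — 9 commits.

9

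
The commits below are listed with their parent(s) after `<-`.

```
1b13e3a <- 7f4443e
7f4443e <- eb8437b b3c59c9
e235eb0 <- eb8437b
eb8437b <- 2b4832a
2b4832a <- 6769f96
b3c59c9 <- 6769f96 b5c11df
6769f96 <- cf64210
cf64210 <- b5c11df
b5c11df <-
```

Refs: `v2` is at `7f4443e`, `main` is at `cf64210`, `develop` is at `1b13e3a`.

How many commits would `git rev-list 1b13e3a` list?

Walking parent pointers from 1b13e3a: reachable set = {1b13e3a, 2b4832a, 6769f96, 7f4443e, b3c59c9, b5c11df, cf64210, eb8437b}.
That is 8 commits.

8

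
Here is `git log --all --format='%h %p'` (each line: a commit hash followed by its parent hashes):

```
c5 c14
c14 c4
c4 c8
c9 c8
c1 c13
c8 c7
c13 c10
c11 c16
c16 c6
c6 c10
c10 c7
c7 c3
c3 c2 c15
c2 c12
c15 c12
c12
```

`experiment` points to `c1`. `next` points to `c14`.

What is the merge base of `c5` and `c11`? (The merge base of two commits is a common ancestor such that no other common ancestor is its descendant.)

Ancestors of c5: {c12, c14, c15, c2, c3, c4, c5, c7, c8}.
Ancestors of c11: {c10, c11, c12, c15, c16, c2, c3, c6, c7}.
Common ancestors: {c12, c15, c2, c3, c7}.
Among these, c7 is not an ancestor of any other common ancestor — it is the merge base.

c7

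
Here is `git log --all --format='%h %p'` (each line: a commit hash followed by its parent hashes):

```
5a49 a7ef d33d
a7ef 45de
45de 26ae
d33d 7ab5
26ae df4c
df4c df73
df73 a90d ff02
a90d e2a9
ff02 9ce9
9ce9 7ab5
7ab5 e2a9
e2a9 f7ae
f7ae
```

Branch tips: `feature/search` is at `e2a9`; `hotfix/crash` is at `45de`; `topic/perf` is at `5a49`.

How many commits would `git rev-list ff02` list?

5

Walking parent pointers from ff02: reachable set = {7ab5, 9ce9, e2a9, f7ae, ff02}.
That is 5 commits.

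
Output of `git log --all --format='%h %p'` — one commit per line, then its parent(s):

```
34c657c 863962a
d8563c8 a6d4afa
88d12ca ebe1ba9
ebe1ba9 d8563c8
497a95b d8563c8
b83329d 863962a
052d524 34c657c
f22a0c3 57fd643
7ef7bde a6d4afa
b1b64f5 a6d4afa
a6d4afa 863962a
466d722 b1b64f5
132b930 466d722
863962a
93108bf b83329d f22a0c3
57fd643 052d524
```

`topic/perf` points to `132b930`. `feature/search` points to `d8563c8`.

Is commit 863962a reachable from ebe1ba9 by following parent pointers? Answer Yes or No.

Yes

Ancestors of ebe1ba9 (commits reachable by following parents): {863962a, a6d4afa, d8563c8, ebe1ba9}.
863962a is in that set, so it is an ancestor of ebe1ba9.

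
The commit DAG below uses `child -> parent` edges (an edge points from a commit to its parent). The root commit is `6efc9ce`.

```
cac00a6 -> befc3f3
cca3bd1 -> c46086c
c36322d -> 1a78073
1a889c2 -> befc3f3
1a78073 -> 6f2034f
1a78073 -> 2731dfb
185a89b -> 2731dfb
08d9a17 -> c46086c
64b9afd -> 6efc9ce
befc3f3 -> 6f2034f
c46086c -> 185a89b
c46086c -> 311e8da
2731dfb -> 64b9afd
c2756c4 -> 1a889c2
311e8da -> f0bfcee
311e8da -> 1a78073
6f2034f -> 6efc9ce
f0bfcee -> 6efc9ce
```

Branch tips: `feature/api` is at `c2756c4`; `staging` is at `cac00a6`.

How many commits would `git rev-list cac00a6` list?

4

Walking parent pointers from cac00a6: reachable set = {6efc9ce, 6f2034f, befc3f3, cac00a6}.
That is 4 commits.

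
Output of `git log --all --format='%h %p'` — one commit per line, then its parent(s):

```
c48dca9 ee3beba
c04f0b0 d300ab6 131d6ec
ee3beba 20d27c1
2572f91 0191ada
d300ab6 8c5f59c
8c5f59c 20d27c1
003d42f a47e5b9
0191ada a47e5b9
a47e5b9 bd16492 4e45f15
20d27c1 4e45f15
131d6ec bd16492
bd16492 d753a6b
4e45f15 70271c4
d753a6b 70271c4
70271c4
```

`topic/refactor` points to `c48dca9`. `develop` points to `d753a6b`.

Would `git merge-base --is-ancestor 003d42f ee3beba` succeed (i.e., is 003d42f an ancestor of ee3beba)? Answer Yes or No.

No

Ancestors of ee3beba: {20d27c1, 4e45f15, 70271c4, ee3beba}.
003d42f is not in that set, so it is not an ancestor of ee3beba.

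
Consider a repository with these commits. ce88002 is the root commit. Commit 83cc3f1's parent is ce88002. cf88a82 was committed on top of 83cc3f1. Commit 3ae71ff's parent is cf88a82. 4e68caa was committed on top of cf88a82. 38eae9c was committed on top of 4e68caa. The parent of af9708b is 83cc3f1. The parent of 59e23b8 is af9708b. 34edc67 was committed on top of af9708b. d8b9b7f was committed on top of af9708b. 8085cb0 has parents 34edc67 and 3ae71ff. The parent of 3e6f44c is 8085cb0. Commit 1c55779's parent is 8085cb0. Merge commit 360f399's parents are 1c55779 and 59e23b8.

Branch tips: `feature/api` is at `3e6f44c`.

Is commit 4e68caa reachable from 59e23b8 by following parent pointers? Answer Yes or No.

No

Ancestors of 59e23b8: {59e23b8, 83cc3f1, af9708b, ce88002}.
4e68caa is not in that set, so it is not an ancestor of 59e23b8.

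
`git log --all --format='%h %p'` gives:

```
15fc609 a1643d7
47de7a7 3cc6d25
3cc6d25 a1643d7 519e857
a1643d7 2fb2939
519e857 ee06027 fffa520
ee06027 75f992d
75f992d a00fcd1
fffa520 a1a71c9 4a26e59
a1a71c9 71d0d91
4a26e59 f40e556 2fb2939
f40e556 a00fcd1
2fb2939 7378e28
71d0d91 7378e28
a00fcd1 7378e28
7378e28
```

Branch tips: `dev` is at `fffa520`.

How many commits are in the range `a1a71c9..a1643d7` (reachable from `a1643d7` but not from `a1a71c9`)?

Reachable from a1643d7: {2fb2939, 7378e28, a1643d7}.
Reachable from a1a71c9: {71d0d91, 7378e28, a1a71c9}.
In a1643d7's history but not a1a71c9's: {2fb2939, a1643d7} — 2 commits.

2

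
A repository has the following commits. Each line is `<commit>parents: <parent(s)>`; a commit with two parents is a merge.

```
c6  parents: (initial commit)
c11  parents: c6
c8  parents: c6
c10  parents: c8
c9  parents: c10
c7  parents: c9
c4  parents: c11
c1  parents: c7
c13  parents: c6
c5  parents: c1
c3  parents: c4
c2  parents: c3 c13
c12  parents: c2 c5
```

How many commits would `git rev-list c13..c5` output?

6

Reachable from c5: {c1, c10, c5, c6, c7, c8, c9}.
Reachable from c13: {c13, c6}.
In c5's history but not c13's: {c1, c10, c5, c7, c8, c9} — 6 commits.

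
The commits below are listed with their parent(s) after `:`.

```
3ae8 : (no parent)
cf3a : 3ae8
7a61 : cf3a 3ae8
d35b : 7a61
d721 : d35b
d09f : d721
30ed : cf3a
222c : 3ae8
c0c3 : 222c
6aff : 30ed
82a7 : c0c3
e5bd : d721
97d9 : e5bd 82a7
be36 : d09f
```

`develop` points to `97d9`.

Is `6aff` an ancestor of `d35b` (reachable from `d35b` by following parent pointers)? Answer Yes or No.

No

Ancestors of d35b: {3ae8, 7a61, cf3a, d35b}.
6aff is not in that set, so it is not an ancestor of d35b.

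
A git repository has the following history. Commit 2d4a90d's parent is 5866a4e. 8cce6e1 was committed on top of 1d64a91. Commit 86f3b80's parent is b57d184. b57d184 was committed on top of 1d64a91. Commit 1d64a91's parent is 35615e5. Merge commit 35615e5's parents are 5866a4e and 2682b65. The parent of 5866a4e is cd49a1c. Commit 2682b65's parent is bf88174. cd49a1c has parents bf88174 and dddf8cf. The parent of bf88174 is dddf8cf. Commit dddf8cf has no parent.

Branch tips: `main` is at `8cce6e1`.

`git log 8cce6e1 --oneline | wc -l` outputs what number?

8

Walking parent pointers from 8cce6e1: reachable set = {1d64a91, 2682b65, 35615e5, 5866a4e, 8cce6e1, bf88174, cd49a1c, dddf8cf}.
That is 8 commits.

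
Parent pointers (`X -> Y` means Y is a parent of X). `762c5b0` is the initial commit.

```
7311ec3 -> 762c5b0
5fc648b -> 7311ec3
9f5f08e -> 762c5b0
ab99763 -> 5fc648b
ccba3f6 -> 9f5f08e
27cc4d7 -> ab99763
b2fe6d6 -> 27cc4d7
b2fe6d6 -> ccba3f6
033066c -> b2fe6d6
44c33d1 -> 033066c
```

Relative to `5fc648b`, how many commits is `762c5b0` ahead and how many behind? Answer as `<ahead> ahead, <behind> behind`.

Reachable from 762c5b0: {762c5b0}.
Reachable from 5fc648b: {5fc648b, 7311ec3, 762c5b0}.
Only in 762c5b0's history (ahead): {} — 0.
Only in 5fc648b's history (behind): {5fc648b, 7311ec3} — 2.

0 ahead, 2 behind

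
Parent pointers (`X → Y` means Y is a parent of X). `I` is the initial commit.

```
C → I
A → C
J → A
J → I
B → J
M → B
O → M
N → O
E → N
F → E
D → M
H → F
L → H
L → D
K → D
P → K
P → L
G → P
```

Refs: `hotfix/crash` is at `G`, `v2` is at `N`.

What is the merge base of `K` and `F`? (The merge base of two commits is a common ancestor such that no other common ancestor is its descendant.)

M

Ancestors of K: {A, B, C, D, I, J, K, M}.
Ancestors of F: {A, B, C, E, F, I, J, M, N, O}.
Common ancestors: {A, B, C, I, J, M}.
Among these, M is not an ancestor of any other common ancestor — it is the merge base.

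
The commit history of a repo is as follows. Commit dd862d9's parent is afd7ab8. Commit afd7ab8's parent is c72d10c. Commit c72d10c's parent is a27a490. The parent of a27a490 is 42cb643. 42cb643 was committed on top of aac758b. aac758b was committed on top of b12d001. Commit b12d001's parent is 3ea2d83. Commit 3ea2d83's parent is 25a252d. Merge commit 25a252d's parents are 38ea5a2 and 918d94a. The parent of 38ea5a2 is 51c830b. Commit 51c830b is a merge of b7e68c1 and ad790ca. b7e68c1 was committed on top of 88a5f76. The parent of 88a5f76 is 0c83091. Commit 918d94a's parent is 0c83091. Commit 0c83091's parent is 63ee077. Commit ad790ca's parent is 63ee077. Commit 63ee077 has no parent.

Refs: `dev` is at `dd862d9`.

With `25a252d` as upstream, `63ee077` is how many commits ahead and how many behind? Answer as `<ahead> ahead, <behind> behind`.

0 ahead, 8 behind

Reachable from 63ee077: {63ee077}.
Reachable from 25a252d: {0c83091, 25a252d, 38ea5a2, 51c830b, 63ee077, 88a5f76, 918d94a, ad790ca, b7e68c1}.
Only in 63ee077's history (ahead): {} — 0.
Only in 25a252d's history (behind): {0c83091, 25a252d, 38ea5a2, 51c830b, 88a5f76, 918d94a, ad790ca, b7e68c1} — 8.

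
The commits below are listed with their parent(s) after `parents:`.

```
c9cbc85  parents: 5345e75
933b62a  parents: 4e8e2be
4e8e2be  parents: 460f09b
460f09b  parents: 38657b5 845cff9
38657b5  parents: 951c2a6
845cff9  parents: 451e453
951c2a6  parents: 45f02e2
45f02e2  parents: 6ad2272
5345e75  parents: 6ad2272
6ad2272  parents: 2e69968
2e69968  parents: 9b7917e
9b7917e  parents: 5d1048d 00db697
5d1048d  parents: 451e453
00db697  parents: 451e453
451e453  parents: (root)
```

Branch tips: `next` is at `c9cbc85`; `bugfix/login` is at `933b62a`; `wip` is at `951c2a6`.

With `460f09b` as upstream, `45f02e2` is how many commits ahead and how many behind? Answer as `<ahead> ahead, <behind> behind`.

0 ahead, 4 behind

Reachable from 45f02e2: {00db697, 2e69968, 451e453, 45f02e2, 5d1048d, 6ad2272, 9b7917e}.
Reachable from 460f09b: {00db697, 2e69968, 38657b5, 451e453, 45f02e2, 460f09b, 5d1048d, 6ad2272, 845cff9, 951c2a6, 9b7917e}.
Only in 45f02e2's history (ahead): {} — 0.
Only in 460f09b's history (behind): {38657b5, 460f09b, 845cff9, 951c2a6} — 4.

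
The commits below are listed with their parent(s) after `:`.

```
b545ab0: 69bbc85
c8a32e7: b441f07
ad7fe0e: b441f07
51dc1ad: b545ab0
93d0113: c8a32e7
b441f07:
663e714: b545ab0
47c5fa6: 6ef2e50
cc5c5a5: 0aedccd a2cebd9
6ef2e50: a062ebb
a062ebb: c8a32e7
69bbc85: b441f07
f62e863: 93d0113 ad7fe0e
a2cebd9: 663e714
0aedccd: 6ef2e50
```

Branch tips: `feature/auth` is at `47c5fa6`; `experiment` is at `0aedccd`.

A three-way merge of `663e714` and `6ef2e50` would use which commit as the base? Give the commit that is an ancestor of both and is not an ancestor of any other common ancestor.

b441f07

Ancestors of 663e714: {663e714, 69bbc85, b441f07, b545ab0}.
Ancestors of 6ef2e50: {6ef2e50, a062ebb, b441f07, c8a32e7}.
Common ancestors: {b441f07}.
The only common ancestor is b441f07, so it is the merge base.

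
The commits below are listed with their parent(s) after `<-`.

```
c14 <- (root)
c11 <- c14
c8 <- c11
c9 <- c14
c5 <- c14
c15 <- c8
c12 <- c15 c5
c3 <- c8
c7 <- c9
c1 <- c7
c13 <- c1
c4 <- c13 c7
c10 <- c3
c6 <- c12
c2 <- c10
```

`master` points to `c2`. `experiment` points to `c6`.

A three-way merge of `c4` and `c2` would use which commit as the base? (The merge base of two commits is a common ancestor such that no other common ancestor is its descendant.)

Ancestors of c4: {c1, c13, c14, c4, c7, c9}.
Ancestors of c2: {c10, c11, c14, c2, c3, c8}.
Common ancestors: {c14}.
The only common ancestor is c14, so it is the merge base.

c14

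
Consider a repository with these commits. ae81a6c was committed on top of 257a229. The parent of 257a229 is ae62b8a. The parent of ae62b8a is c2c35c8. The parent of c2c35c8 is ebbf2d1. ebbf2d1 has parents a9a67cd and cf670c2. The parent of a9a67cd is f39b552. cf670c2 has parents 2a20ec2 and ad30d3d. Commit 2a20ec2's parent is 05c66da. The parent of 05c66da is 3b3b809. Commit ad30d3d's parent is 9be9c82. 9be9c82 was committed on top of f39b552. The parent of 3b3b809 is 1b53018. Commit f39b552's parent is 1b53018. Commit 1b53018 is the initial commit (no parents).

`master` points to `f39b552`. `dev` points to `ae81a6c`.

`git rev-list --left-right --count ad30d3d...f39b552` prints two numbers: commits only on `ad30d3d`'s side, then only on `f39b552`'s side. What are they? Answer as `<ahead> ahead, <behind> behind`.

2 ahead, 0 behind

Reachable from ad30d3d: {1b53018, 9be9c82, ad30d3d, f39b552}.
Reachable from f39b552: {1b53018, f39b552}.
Only in ad30d3d's history (ahead): {9be9c82, ad30d3d} — 2.
Only in f39b552's history (behind): {} — 0.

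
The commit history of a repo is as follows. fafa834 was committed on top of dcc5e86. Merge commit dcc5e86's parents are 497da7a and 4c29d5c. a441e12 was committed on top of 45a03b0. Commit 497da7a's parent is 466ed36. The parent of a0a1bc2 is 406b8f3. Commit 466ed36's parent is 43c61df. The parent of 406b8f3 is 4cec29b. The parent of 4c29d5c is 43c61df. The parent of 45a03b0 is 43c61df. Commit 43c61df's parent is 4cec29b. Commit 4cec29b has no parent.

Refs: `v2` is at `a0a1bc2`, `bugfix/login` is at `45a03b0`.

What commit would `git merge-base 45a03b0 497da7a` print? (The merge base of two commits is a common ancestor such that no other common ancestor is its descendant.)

43c61df

Ancestors of 45a03b0: {43c61df, 45a03b0, 4cec29b}.
Ancestors of 497da7a: {43c61df, 466ed36, 497da7a, 4cec29b}.
Common ancestors: {43c61df, 4cec29b}.
Among these, 43c61df is not an ancestor of any other common ancestor — it is the merge base.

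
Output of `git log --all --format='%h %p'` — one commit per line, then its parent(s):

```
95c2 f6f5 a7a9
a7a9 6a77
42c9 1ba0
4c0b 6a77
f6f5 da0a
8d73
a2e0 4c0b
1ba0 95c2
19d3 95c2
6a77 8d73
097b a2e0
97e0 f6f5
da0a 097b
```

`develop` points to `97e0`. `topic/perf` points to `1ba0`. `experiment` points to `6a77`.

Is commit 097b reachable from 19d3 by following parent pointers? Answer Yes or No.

Ancestors of 19d3 (commits reachable by following parents): {097b, 19d3, 4c0b, 6a77, 8d73, 95c2, a2e0, a7a9, da0a, f6f5}.
097b is in that set, so it is an ancestor of 19d3.

Yes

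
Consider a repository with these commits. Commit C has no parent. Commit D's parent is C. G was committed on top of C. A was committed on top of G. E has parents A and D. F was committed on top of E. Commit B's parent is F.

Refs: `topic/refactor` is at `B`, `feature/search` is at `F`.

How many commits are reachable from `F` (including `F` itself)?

6

Walking parent pointers from F: reachable set = {A, C, D, E, F, G}.
That is 6 commits.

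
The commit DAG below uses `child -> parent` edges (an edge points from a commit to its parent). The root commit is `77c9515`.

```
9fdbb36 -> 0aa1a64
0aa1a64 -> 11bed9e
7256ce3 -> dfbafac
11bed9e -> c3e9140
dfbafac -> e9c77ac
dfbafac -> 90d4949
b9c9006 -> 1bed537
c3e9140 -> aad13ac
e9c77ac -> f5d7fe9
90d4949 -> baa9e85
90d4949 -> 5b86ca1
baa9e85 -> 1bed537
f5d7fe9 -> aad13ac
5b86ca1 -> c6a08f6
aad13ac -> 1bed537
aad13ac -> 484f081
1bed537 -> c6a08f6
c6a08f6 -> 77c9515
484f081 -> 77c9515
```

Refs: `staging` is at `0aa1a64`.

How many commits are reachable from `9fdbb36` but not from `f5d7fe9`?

4

Reachable from 9fdbb36: {0aa1a64, 11bed9e, 1bed537, 484f081, 77c9515, 9fdbb36, aad13ac, c3e9140, c6a08f6}.
Reachable from f5d7fe9: {1bed537, 484f081, 77c9515, aad13ac, c6a08f6, f5d7fe9}.
In 9fdbb36's history but not f5d7fe9's: {0aa1a64, 11bed9e, 9fdbb36, c3e9140} — 4 commits.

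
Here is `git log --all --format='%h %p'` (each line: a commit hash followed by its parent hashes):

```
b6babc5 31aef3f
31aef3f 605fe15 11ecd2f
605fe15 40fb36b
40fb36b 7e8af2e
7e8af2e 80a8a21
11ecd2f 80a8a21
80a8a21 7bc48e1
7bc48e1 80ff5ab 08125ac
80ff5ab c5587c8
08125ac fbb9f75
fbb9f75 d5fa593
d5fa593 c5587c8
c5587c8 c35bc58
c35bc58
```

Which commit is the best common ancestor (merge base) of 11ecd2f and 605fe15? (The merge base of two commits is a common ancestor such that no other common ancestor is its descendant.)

Ancestors of 11ecd2f: {08125ac, 11ecd2f, 7bc48e1, 80a8a21, 80ff5ab, c35bc58, c5587c8, d5fa593, fbb9f75}.
Ancestors of 605fe15: {08125ac, 40fb36b, 605fe15, 7bc48e1, 7e8af2e, 80a8a21, 80ff5ab, c35bc58, c5587c8, d5fa593, fbb9f75}.
Common ancestors: {08125ac, 7bc48e1, 80a8a21, 80ff5ab, c35bc58, c5587c8, d5fa593, fbb9f75}.
Among these, 80a8a21 is not an ancestor of any other common ancestor — it is the merge base.

80a8a21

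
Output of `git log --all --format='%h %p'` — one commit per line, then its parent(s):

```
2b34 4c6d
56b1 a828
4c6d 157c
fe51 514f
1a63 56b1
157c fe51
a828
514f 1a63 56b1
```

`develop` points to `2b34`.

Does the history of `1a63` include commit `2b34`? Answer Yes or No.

No

Ancestors of 1a63: {1a63, 56b1, a828}.
2b34 is not in that set, so it is not an ancestor of 1a63.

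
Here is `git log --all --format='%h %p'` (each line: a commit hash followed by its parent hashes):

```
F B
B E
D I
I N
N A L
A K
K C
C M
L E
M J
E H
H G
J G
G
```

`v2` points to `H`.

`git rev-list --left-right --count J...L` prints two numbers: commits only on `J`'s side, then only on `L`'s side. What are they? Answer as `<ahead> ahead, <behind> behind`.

1 ahead, 3 behind

Reachable from J: {G, J}.
Reachable from L: {E, G, H, L}.
Only in J's history (ahead): {J} — 1.
Only in L's history (behind): {E, H, L} — 3.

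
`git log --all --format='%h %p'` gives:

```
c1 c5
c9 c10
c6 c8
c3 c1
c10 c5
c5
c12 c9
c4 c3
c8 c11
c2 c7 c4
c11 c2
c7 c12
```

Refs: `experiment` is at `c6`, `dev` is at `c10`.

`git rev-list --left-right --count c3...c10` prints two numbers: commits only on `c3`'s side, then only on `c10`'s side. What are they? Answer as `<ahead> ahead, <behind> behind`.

2 ahead, 1 behind

Reachable from c3: {c1, c3, c5}.
Reachable from c10: {c10, c5}.
Only in c3's history (ahead): {c1, c3} — 2.
Only in c10's history (behind): {c10} — 1.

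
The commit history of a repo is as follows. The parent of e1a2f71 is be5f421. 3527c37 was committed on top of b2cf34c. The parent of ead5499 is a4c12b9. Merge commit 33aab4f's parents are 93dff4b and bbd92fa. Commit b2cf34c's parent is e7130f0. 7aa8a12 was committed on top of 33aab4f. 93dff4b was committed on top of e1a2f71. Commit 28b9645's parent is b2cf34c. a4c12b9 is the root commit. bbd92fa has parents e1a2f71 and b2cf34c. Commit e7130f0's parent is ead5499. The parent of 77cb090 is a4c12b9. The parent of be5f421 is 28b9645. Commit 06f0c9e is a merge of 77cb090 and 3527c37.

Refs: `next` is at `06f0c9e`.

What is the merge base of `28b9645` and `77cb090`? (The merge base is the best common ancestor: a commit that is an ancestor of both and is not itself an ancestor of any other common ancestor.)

a4c12b9

Ancestors of 28b9645: {28b9645, a4c12b9, b2cf34c, e7130f0, ead5499}.
Ancestors of 77cb090: {77cb090, a4c12b9}.
Common ancestors: {a4c12b9}.
The only common ancestor is a4c12b9, so it is the merge base.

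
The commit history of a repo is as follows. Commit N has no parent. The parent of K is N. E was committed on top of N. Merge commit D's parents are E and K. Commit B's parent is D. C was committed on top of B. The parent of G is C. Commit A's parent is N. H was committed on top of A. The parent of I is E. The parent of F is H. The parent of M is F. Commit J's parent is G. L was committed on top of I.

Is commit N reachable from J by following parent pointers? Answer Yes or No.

Ancestors of J (commits reachable by following parents): {B, C, D, E, G, J, K, N}.
N is in that set, so it is an ancestor of J.

Yes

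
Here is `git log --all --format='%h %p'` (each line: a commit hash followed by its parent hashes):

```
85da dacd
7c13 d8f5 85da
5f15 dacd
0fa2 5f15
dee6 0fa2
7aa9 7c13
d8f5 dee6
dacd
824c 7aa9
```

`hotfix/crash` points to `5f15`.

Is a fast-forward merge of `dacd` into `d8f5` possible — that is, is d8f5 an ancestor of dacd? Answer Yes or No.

No

A fast-forward from d8f5 to dacd is possible iff d8f5 is an ancestor of dacd.
Ancestors of dacd: {dacd}.
d8f5 is not among them, so fast-forward is not possible.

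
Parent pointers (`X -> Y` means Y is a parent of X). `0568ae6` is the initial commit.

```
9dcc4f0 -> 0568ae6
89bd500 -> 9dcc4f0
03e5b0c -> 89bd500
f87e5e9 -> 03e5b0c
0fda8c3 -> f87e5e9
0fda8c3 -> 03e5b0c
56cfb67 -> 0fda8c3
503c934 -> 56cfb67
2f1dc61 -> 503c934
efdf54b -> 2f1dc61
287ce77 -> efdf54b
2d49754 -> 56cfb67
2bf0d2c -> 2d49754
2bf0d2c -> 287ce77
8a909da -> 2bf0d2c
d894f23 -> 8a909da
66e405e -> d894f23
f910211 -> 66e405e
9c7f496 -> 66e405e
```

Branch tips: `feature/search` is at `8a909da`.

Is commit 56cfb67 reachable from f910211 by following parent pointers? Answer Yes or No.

Yes

Ancestors of f910211 (commits reachable by following parents): {03e5b0c, 0568ae6, 0fda8c3, 287ce77, 2bf0d2c, 2d49754, 2f1dc61, 503c934, 56cfb67, 66e405e, 89bd500, 8a909da, 9dcc4f0, d894f23, efdf54b, f87e5e9, f910211}.
56cfb67 is in that set, so it is an ancestor of f910211.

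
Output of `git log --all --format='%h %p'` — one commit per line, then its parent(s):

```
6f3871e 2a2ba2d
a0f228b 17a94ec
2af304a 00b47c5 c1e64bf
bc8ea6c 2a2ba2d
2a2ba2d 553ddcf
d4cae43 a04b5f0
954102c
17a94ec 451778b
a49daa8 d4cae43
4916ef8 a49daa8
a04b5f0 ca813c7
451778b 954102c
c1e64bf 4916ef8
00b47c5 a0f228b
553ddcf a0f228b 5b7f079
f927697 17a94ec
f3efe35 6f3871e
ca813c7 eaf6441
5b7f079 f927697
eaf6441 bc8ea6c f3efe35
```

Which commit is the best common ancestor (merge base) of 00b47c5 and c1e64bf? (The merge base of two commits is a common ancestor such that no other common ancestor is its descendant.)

Ancestors of 00b47c5: {00b47c5, 17a94ec, 451778b, 954102c, a0f228b}.
Ancestors of c1e64bf: {17a94ec, 2a2ba2d, 451778b, 4916ef8, 553ddcf, 5b7f079, 6f3871e, 954102c, a04b5f0, a0f228b, a49daa8, bc8ea6c, c1e64bf, ca813c7, d4cae43, eaf6441, f3efe35, f927697}.
Common ancestors: {17a94ec, 451778b, 954102c, a0f228b}.
Among these, a0f228b is not an ancestor of any other common ancestor — it is the merge base.

a0f228b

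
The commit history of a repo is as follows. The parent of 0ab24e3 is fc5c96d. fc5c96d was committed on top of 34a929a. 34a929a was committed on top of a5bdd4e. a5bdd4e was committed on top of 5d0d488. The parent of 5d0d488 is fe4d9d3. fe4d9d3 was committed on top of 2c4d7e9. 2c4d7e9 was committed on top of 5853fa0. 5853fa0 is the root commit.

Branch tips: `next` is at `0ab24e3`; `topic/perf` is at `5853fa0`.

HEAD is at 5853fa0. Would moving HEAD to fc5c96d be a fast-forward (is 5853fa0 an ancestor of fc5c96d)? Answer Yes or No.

A fast-forward from 5853fa0 to fc5c96d is possible iff 5853fa0 is an ancestor of fc5c96d.
Ancestors of fc5c96d: {2c4d7e9, 34a929a, 5853fa0, 5d0d488, a5bdd4e, fc5c96d, fe4d9d3}.
5853fa0 is among them, so fast-forward is possible.

Yes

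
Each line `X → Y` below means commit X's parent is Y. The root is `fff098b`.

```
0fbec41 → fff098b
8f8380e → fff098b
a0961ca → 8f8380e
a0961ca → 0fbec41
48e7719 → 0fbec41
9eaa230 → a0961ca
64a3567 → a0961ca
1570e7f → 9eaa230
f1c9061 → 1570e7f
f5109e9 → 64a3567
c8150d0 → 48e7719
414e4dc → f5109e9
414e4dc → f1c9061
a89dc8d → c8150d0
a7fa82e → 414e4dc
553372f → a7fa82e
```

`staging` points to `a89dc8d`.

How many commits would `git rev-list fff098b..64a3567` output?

4

Reachable from 64a3567: {0fbec41, 64a3567, 8f8380e, a0961ca, fff098b}.
Reachable from fff098b: {fff098b}.
In 64a3567's history but not fff098b's: {0fbec41, 64a3567, 8f8380e, a0961ca} — 4 commits.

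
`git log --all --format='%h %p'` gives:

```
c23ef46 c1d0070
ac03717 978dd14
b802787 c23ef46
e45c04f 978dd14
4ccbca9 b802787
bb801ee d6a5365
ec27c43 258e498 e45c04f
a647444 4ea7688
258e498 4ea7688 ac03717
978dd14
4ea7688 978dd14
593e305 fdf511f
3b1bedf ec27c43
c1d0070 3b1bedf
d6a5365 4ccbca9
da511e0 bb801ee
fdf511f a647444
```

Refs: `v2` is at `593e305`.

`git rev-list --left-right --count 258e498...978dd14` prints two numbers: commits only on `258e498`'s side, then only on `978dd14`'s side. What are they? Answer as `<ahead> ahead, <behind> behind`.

3 ahead, 0 behind

Reachable from 258e498: {258e498, 4ea7688, 978dd14, ac03717}.
Reachable from 978dd14: {978dd14}.
Only in 258e498's history (ahead): {258e498, 4ea7688, ac03717} — 3.
Only in 978dd14's history (behind): {} — 0.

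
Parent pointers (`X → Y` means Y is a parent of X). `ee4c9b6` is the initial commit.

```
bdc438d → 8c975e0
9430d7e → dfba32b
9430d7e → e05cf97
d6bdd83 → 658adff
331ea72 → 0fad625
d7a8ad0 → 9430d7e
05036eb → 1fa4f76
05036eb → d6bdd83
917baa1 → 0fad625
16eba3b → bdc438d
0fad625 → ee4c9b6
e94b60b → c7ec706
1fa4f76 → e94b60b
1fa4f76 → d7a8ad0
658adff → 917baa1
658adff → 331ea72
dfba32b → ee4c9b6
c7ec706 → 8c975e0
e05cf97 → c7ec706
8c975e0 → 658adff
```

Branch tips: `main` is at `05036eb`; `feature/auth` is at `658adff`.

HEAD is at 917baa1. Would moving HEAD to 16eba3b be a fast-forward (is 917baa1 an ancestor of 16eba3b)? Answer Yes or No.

Yes

A fast-forward from 917baa1 to 16eba3b is possible iff 917baa1 is an ancestor of 16eba3b.
Ancestors of 16eba3b: {0fad625, 16eba3b, 331ea72, 658adff, 8c975e0, 917baa1, bdc438d, ee4c9b6}.
917baa1 is among them, so fast-forward is possible.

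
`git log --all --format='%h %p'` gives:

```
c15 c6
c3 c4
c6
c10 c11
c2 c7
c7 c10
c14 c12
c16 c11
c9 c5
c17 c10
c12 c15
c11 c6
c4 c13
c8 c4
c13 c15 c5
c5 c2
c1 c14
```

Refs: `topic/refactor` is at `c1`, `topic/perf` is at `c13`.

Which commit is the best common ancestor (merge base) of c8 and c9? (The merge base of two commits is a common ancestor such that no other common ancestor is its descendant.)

c5

Ancestors of c8: {c10, c11, c13, c15, c2, c4, c5, c6, c7, c8}.
Ancestors of c9: {c10, c11, c2, c5, c6, c7, c9}.
Common ancestors: {c10, c11, c2, c5, c6, c7}.
Among these, c5 is not an ancestor of any other common ancestor — it is the merge base.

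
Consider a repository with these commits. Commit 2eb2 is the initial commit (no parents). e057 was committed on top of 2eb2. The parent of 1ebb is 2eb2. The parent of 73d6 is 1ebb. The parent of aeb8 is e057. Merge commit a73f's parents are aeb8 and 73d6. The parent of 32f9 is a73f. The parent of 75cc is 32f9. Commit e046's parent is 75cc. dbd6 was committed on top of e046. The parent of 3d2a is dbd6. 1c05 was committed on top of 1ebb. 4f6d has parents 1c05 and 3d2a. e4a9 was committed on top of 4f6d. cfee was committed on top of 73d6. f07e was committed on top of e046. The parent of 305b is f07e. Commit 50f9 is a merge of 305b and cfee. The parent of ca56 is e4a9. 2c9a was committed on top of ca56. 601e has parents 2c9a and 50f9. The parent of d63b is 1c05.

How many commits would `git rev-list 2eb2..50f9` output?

Reachable from 50f9: {1ebb, 2eb2, 305b, 32f9, 50f9, 73d6, 75cc, a73f, aeb8, cfee, e046, e057, f07e}.
Reachable from 2eb2: {2eb2}.
In 50f9's history but not 2eb2's: {1ebb, 305b, 32f9, 50f9, 73d6, 75cc, a73f, aeb8, cfee, e046, e057, f07e} — 12 commits.

12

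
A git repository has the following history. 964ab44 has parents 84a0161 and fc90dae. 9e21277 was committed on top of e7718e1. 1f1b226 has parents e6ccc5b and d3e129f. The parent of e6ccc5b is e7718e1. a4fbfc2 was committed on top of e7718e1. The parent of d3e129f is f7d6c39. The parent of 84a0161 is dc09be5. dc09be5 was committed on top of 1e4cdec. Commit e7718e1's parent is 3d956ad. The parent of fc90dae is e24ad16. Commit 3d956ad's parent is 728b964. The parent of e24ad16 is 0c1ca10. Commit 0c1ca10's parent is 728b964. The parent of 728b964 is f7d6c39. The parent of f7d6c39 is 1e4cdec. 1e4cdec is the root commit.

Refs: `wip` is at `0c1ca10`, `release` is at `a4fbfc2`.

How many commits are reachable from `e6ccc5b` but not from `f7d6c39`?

4

Reachable from e6ccc5b: {1e4cdec, 3d956ad, 728b964, e6ccc5b, e7718e1, f7d6c39}.
Reachable from f7d6c39: {1e4cdec, f7d6c39}.
In e6ccc5b's history but not f7d6c39's: {3d956ad, 728b964, e6ccc5b, e7718e1} — 4 commits.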